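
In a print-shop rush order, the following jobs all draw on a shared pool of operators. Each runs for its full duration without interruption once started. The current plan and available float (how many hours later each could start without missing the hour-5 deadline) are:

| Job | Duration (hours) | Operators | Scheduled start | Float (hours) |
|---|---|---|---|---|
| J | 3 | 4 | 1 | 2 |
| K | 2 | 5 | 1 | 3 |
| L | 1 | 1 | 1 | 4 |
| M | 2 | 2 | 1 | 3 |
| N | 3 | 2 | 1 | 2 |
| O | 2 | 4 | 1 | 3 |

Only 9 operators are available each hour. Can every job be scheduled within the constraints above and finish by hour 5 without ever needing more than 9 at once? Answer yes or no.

Schedule J@1, K@1, L@3, M@3, N@3, O@4: h1:9  h2:9  h3:9  h4:8  h5:6 — peak 9 ≤ 9.

yes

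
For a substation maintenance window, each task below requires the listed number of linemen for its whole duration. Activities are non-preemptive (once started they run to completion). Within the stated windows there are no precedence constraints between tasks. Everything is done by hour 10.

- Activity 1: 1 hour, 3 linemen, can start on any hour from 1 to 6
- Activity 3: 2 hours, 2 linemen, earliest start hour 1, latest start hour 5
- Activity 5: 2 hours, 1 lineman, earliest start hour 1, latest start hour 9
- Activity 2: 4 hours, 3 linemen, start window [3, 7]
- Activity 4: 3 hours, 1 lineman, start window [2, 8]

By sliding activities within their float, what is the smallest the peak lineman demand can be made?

Early-start (Activity 1@1, Activity 3@1, Activity 5@1, Activity 2@3, Activity 4@2) gives peak 6: h1:6  h2:4  h3:4  h4:4  h5:3  h6:3  h7:0  h8:0  h9:0  h10:0.
Shift Activity 3→2, Activity 5→2, Activity 2→4, Activity 4→8.
Schedule Activity 1@1, Activity 3@2, Activity 5@2, Activity 2@4, Activity 4@8: h1:3  h2:3  h3:3  h4:3  h5:3  h6:3  h7:3  h8:1  h9:1  h10:1 — peak 3.
Total lineman-hours = 24 over 10 hours ⇒ peak ≥ ⌈24/10⌉ = 3, so 3 is optimal.

3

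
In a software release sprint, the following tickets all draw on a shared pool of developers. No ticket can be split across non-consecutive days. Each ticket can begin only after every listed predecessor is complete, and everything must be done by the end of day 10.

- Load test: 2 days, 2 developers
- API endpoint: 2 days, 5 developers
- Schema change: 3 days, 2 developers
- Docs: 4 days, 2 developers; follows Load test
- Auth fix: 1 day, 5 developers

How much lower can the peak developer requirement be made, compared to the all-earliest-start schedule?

9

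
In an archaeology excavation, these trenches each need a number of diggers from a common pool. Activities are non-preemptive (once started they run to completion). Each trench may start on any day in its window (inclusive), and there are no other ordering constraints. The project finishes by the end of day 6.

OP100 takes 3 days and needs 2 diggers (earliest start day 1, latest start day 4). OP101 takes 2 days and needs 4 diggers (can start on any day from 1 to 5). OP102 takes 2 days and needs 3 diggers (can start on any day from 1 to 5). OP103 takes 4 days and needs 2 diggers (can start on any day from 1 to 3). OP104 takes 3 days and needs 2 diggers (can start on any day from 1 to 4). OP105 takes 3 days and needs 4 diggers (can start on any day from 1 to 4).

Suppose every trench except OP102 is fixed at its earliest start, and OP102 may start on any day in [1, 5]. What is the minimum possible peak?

14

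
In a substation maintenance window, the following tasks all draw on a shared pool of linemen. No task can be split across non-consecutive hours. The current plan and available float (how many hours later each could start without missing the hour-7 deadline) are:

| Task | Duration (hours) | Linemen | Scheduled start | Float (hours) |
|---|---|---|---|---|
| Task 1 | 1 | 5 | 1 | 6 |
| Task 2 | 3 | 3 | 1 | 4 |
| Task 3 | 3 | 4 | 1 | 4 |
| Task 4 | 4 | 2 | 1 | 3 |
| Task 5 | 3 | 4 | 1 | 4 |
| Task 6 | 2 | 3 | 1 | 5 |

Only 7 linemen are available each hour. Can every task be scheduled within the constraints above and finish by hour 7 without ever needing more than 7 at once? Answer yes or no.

Total lineman-hours = 52; over 7 hours the average is 52/7 > 7, so some hour must exceed 7.

no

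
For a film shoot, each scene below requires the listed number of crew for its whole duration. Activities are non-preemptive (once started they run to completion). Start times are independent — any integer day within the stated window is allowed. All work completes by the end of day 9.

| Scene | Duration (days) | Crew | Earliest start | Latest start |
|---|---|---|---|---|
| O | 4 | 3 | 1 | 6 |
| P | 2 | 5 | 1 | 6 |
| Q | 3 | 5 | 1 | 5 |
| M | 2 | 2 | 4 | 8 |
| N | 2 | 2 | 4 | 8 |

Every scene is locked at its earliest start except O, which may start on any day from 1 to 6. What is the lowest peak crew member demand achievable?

O@1: d1:13  d2:13  d3:8  d4:7  d5:4  d6:0  d7:0  d8:0  d9:0 → peak 13
O@2: d1:10  d2:13  d3:8  d4:7  d5:7  d6:0  d7:0  d8:0  d9:0 → peak 13
O@3: d1:10  d2:10  d3:8  d4:7  d5:7  d6:3  d7:0  d8:0  d9:0 → peak 10
O@4: d1:10  d2:10  d3:5  d4:7  d5:7  d6:3  d7:3  d8:0  d9:0 → peak 10
O@5: d1:10  d2:10  d3:5  d4:4  d5:7  d6:3  d7:3  d8:3  d9:0 → peak 10
O@6: d1:10  d2:10  d3:5  d4:4  d5:4  d6:3  d7:3  d8:3  d9:3 → peak 10
Best is O@3, peak 10.

10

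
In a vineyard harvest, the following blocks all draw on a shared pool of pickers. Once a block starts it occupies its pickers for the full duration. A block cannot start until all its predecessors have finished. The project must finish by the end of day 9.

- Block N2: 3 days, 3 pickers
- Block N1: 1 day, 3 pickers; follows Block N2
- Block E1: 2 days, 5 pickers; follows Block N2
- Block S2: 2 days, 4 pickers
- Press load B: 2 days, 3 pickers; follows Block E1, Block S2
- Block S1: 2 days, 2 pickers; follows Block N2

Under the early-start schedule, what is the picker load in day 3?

3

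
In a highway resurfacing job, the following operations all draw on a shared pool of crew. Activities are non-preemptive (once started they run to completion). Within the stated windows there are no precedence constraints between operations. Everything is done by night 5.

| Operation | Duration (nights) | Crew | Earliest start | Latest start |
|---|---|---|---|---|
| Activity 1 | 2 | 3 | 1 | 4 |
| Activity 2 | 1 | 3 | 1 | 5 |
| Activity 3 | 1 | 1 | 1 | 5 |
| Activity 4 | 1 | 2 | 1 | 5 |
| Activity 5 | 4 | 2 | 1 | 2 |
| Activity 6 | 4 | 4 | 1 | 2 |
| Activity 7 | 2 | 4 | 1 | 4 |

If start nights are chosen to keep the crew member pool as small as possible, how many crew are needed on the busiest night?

10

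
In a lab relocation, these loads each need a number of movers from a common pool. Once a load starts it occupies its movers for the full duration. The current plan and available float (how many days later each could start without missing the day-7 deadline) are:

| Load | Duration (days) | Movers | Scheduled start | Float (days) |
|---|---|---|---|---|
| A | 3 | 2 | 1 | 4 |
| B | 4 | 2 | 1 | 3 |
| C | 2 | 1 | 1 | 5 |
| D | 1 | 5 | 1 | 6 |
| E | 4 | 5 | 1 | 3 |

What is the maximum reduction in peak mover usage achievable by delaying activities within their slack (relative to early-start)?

Early-start peak: d1:15  d2:10  d3:9  d4:7  d5:0  d6:0  d7:0 ⇒ 15.
Leveled (A@1, B@2, C@2, D@1, E@4): d1:7  d2:5  d3:5  d4:7  d5:7  d6:5  d7:5 ⇒ 7.
Reduction 15 − 7 = 8.

8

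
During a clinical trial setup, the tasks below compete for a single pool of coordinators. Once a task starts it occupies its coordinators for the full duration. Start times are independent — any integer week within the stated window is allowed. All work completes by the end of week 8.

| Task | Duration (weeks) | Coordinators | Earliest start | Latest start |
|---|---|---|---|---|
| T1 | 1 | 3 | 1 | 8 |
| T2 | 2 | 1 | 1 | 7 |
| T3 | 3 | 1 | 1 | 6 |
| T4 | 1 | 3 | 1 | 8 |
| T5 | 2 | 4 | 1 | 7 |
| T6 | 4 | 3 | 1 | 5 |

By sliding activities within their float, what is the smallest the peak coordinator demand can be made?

4

Early-start (T1@1, T2@1, T3@1, T4@1, T5@1, T6@1) gives peak 15: w1:15  w2:9  w3:4  w4:3  w5:0  w6:0  w7:0  w8:0.
Shift T3→3, T4→2, T5→7, T6→3.
Schedule T1@1, T2@1, T3@3, T4@2, T5@7, T6@3: w1:4  w2:4  w3:4  w4:4  w5:4  w6:3  w7:4  w8:4 — peak 4.
Total coordinator-weeks = 31 over 8 weeks ⇒ peak ≥ ⌈31/8⌉ = 4, so 4 is optimal.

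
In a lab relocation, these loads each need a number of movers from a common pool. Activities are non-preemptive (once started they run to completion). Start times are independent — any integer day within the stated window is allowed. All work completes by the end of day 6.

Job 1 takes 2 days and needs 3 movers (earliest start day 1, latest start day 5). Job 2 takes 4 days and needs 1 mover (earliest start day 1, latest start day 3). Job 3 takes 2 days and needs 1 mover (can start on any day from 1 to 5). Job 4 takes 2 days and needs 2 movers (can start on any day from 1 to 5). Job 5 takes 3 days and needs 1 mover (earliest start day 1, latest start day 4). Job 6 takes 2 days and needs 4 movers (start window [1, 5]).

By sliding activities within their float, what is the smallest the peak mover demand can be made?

5

Early-start (Job 1@1, Job 2@1, Job 3@1, Job 4@1, Job 5@1, Job 6@1) gives peak 12: d1:12  d2:12  d3:2  d4:1  d5:0  d6:0.
Shift Job 4→3, Job 5→3, Job 6→5.
Schedule Job 1@1, Job 2@1, Job 3@1, Job 4@3, Job 5@3, Job 6@5: d1:5  d2:5  d3:4  d4:4  d5:5  d6:4 — peak 5.
Total mover-days = 27 over 6 days ⇒ peak ≥ ⌈27/6⌉ = 5, so 5 is optimal.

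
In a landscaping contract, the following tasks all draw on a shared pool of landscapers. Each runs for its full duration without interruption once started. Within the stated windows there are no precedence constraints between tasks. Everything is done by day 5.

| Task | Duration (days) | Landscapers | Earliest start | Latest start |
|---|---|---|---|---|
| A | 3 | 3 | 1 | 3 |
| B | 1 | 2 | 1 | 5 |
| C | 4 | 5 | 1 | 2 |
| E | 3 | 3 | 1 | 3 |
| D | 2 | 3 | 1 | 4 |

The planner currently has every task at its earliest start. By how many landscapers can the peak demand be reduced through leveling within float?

5

Early-start peak: d1:16  d2:14  d3:11  d4:5  d5:0 ⇒ 16.
Leveled (A@1, B@1, C@1, E@2, D@4): d1:10  d2:11  d3:11  d4:11  d5:3 ⇒ 11.
Reduction 16 − 11 = 5.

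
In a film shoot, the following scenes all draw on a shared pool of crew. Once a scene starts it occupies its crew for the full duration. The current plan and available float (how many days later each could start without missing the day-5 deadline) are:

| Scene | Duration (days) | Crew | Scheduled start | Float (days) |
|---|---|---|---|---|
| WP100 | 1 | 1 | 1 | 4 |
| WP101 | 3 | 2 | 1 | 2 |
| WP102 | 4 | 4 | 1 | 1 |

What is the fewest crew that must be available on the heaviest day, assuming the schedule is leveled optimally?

Early-start (WP100@1, WP101@1, WP102@1) gives peak 7: d1:7  d2:6  d3:6  d4:4  d5:0.
Shift WP102→2.
Schedule WP100@1, WP101@1, WP102@2: d1:3  d2:6  d3:6  d4:4  d5:4 — peak 6.

6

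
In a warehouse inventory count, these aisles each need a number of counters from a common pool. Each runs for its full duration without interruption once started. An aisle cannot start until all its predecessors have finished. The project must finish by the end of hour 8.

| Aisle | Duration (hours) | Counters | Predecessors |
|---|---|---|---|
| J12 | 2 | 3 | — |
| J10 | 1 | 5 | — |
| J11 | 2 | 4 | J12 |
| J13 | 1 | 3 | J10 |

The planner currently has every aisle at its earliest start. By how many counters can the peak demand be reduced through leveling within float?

3

Early-start peak: h1:8  h2:6  h3:4  h4:4  h5:0  h6:0  h7:0  h8:0 ⇒ 8.
Leveled (J12@1, J10@3, J11@4, J13@6): h1:3  h2:3  h3:5  h4:4  h5:4  h6:3  h7:0  h8:0 ⇒ 5.
Reduction 8 − 5 = 3.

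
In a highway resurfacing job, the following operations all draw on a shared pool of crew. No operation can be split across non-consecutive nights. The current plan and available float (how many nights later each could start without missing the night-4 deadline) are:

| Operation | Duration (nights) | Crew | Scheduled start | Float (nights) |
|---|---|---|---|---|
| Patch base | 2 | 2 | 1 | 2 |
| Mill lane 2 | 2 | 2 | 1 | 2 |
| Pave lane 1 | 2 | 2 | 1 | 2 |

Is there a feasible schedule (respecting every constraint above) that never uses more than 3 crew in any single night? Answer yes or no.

no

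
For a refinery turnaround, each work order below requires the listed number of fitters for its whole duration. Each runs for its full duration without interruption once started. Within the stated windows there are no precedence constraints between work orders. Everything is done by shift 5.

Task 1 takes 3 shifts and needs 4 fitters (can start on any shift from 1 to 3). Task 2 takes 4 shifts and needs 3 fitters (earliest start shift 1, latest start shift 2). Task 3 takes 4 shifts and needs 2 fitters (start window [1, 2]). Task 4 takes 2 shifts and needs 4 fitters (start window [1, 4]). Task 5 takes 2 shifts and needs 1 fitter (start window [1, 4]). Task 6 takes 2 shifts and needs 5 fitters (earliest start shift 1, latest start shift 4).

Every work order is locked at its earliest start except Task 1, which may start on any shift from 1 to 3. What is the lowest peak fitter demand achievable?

Task 1@1: s1:19  s2:19  s3:9  s4:5  s5:0 → peak 19
Task 1@2: s1:15  s2:19  s3:9  s4:9  s5:0 → peak 19
Task 1@3: s1:15  s2:15  s3:9  s4:9  s5:4 → peak 15
Best is Task 1@3, peak 15.

15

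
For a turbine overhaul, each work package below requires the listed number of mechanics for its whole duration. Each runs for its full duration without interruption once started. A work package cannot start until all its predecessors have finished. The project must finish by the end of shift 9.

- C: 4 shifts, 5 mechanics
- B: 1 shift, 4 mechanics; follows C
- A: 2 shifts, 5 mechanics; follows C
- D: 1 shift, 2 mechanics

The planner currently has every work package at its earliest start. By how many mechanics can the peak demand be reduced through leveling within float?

4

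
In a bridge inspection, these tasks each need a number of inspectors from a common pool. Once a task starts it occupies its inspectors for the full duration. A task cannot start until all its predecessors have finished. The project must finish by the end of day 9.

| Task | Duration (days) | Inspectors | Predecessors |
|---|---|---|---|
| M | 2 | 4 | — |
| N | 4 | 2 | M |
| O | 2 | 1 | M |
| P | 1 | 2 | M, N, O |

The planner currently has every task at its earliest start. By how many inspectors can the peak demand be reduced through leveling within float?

0

Early-start peak: d1:4  d2:4  d3:3  d4:3  d5:2  d6:2  d7:2  d8:0  d9:0 ⇒ 4.
Leveled (M@1, N@3, O@3, P@7): d1:4  d2:4  d3:3  d4:3  d5:2  d6:2  d7:2  d8:0  d9:0 ⇒ 4.
Reduction 4 − 4 = 0.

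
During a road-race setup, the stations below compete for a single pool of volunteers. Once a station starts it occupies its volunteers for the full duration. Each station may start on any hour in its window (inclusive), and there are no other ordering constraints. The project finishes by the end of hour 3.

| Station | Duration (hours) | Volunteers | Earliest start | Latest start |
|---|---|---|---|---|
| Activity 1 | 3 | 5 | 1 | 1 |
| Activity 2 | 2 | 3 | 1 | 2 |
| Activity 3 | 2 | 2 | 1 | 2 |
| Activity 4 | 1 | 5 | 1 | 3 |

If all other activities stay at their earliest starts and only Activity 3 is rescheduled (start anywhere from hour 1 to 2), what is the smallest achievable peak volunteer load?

13

Activity 3@1: h1:15  h2:10  h3:5 → peak 15
Activity 3@2: h1:13  h2:10  h3:7 → peak 13
Best is Activity 3@2, peak 13.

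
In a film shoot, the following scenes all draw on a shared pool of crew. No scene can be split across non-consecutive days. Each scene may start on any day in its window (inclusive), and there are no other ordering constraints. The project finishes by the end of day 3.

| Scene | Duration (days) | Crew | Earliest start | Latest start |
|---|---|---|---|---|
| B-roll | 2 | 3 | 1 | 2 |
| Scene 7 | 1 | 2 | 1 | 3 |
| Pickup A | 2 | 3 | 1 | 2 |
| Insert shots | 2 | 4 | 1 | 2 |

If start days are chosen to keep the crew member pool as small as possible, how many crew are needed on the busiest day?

10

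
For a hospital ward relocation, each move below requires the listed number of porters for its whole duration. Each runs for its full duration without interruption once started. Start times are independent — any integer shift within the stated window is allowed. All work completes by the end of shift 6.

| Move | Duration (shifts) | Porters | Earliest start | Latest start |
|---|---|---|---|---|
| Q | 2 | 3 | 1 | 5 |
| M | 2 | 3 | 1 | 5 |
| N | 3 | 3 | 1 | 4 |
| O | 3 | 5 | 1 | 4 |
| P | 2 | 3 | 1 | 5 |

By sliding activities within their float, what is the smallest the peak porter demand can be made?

8

Early-start (Q@1, M@1, N@1, O@1, P@1) gives peak 17: s1:17  s2:17  s3:8  s4:0  s5:0  s6:0.
Shift M→3, O→4, P→5.
Schedule Q@1, M@3, N@1, O@4, P@5: s1:6  s2:6  s3:6  s4:8  s5:8  s6:8 — peak 8.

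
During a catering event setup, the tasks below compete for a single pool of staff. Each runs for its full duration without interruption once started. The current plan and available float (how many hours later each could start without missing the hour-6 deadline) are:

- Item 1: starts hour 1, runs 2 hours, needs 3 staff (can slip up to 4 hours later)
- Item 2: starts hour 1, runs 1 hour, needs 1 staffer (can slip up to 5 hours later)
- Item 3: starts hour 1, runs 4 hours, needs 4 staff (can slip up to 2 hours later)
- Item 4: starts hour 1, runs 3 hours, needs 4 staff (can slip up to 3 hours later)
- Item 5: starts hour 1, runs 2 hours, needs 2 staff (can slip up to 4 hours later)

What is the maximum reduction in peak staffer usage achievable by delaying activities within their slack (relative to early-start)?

Early-start peak: h1:14  h2:13  h3:8  h4:4  h5:0  h6:0 ⇒ 14.
Leveled (Item 1@1, Item 2@1, Item 3@1, Item 4@3, Item 5@5): h1:8  h2:7  h3:8  h4:8  h5:6  h6:2 ⇒ 8.
Reduction 14 − 8 = 6.

6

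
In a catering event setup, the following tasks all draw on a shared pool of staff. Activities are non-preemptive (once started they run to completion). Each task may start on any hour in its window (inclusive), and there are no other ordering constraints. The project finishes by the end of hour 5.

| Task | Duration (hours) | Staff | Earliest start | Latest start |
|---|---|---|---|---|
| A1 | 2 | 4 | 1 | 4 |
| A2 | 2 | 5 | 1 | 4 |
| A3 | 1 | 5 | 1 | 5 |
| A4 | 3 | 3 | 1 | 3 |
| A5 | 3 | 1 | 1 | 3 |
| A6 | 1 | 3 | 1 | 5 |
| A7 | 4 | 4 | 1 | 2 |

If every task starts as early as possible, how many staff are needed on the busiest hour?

25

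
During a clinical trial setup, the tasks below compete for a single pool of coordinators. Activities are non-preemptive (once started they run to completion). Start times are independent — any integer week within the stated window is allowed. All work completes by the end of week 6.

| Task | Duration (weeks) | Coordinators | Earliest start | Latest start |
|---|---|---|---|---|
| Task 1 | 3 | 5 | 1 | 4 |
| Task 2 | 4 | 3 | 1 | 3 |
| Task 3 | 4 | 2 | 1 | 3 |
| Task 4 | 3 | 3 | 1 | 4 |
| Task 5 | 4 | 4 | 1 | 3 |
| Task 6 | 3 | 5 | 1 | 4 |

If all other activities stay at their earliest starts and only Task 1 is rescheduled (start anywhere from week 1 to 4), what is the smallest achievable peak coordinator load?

17

Task 1@1: w1:22  w2:22  w3:22  w4:9  w5:0  w6:0 → peak 22
Task 1@2: w1:17  w2:22  w3:22  w4:14  w5:0  w6:0 → peak 22
Task 1@3: w1:17  w2:17  w3:22  w4:14  w5:5  w6:0 → peak 22
Task 1@4: w1:17  w2:17  w3:17  w4:14  w5:5  w6:5 → peak 17
Best is Task 1@4, peak 17.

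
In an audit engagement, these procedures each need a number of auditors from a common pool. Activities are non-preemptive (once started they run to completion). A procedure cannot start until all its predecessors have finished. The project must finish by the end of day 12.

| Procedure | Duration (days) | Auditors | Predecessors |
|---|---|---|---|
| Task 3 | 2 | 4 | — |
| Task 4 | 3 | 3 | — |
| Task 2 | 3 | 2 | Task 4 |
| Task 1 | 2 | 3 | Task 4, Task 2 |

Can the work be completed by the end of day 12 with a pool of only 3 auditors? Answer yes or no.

The minimum achievable peak is 4; 3 < 4, so no feasible schedule stays within the cap.

no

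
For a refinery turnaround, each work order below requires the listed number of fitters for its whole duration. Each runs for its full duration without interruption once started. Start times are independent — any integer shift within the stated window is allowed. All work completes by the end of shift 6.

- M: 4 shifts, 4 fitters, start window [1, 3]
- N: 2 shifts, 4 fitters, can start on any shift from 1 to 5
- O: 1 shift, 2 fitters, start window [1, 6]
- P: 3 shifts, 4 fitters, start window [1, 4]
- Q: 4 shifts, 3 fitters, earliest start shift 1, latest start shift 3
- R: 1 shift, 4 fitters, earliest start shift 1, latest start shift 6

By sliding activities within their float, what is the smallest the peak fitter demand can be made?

11

Early-start (M@1, N@1, O@1, P@1, Q@1, R@1) gives peak 21: s1:21  s2:15  s3:11  s4:7  s5:0  s6:0.
Shift P→3, Q→2, R→5.
Schedule M@1, N@1, O@1, P@3, Q@2, R@5: s1:10  s2:11  s3:11  s4:11  s5:11  s6:0 — peak 11.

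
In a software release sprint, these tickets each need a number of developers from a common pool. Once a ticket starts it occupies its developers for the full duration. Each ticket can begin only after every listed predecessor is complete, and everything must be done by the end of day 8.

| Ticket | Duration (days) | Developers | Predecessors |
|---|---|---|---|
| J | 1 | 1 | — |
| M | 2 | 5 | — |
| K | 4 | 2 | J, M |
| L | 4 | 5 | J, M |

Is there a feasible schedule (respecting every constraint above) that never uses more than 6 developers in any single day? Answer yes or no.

The minimum achievable peak is 7; 6 < 7, so no feasible schedule stays within the cap.

no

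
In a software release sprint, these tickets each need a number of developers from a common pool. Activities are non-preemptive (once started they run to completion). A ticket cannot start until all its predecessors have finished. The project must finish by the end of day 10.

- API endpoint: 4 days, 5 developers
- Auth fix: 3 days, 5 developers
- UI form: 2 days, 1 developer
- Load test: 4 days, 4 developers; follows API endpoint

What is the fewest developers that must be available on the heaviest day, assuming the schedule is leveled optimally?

Early-start (API endpoint@1, Auth fix@1, UI form@1, Load test@5) gives peak 11: d1:11  d2:11  d3:10  d4:5  d5:4  d6:4  d7:4  d8:4  d9:0  d10:0.
Shift Auth fix→5.
Schedule API endpoint@1, Auth fix@5, UI form@1, Load test@5: d1:6  d2:6  d3:5  d4:5  d5:9  d6:9  d7:9  d8:4  d9:0  d10:0 — peak 9.

9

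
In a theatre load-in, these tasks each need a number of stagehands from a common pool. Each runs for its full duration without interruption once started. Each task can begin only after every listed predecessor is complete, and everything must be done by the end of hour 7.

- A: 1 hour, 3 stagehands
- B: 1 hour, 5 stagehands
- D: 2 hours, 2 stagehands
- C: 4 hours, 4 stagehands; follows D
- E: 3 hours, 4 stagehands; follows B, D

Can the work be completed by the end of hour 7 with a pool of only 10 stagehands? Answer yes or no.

yes

Schedule A@1, B@1, D@2, C@4, E@4: h1:8  h2:2  h3:2  h4:8  h5:8  h6:8  h7:4 — peak 8 ≤ 10.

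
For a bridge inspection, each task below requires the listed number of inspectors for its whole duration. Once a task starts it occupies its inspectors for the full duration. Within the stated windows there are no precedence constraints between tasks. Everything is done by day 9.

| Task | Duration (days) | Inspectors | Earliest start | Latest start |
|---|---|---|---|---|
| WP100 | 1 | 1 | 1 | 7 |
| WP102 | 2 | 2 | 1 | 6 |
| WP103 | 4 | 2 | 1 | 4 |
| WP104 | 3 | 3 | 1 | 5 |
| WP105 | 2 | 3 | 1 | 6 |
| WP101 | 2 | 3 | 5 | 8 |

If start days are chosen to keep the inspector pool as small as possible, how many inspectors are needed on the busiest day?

Early-start (WP100@1, WP102@1, WP103@1, WP104@1, WP105@1, WP101@5) gives peak 11: d1:11  d2:10  d3:5  d4:2  d5:3  d6:3  d7:0  d8:0  d9:0.
Shift WP104→3, WP105→6, WP101→8.
Schedule WP100@1, WP102@1, WP103@1, WP104@3, WP105@6, WP101@8: d1:5  d2:4  d3:5  d4:5  d5:3  d6:3  d7:3  d8:3  d9:3 — peak 5.

5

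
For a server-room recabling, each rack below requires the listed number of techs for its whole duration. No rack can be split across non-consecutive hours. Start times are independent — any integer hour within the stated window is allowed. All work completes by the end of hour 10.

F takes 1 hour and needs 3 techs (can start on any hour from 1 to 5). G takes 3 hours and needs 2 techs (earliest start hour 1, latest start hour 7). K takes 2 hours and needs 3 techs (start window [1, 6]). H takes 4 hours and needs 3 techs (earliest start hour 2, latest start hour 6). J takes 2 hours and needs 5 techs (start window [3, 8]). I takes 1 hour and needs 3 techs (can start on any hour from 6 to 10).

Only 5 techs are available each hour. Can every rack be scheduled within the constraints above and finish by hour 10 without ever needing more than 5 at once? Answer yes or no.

yes

Schedule F@1, G@1, K@2, H@4, J@8, I@10: h1:5  h2:5  h3:5  h4:3  h5:3  h6:3  h7:3  h8:5  h9:5  h10:3 — peak 5 ≤ 5.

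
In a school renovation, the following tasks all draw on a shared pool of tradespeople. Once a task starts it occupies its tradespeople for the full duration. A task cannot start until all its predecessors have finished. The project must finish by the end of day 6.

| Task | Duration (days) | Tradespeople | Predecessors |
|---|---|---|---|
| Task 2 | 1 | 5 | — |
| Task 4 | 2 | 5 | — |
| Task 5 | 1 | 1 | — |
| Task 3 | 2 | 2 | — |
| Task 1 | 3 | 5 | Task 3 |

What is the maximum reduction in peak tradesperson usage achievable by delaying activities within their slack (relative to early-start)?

6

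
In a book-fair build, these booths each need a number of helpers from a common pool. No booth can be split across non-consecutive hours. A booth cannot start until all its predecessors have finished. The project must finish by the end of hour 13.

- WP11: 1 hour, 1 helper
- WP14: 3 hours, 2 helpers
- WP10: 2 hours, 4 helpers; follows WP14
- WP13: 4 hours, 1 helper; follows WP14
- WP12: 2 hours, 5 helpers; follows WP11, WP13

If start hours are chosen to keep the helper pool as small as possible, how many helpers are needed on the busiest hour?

5

Schedule WP11@1, WP14@1, WP10@4, WP13@4, WP12@8: h1:3  h2:2  h3:2  h4:5  h5:5  h6:1  h7:1  h8:5  h9:5  h10:0  h11:0  h12:0  h13:0 — peak 5.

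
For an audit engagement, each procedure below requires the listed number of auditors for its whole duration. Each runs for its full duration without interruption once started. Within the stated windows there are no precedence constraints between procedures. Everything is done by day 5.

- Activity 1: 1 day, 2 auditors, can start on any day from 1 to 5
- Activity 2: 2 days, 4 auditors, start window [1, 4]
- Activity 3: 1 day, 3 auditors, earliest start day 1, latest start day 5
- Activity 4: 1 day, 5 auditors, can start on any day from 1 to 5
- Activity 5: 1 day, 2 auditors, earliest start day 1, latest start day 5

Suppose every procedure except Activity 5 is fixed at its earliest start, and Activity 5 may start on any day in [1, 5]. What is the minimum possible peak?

Activity 5@1: d1:16  d2:4  d3:0  d4:0  d5:0 → peak 16
Activity 5@2: d1:14  d2:6  d3:0  d4:0  d5:0 → peak 14
Activity 5@3: d1:14  d2:4  d3:2  d4:0  d5:0 → peak 14
Activity 5@4: d1:14  d2:4  d3:0  d4:2  d5:0 → peak 14
Activity 5@5: d1:14  d2:4  d3:0  d4:0  d5:2 → peak 14
Best is Activity 5@2, peak 14.

14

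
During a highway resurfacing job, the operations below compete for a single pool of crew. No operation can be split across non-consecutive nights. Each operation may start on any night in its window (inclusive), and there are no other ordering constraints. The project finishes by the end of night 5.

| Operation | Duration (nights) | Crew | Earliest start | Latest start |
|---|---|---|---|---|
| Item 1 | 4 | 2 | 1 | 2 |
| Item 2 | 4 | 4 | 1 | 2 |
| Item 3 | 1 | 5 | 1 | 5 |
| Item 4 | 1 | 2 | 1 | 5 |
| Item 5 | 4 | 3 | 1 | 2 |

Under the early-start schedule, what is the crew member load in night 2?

9

At early start, night 2 has: Item 1, Item 2, Item 5.
Demand: 2 + 4 + 3 = 9.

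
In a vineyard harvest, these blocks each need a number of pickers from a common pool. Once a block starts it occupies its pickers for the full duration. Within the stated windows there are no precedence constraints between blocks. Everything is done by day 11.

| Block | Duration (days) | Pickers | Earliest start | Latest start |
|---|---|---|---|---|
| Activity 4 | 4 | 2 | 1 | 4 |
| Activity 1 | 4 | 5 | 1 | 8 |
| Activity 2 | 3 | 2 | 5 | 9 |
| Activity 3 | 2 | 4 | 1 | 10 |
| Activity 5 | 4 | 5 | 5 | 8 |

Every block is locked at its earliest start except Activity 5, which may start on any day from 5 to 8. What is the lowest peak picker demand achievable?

Activity 5@5: d1:11  d2:11  d3:7  d4:7  d5:7  d6:7  d7:7  d8:5  d9:0  d10:0  d11:0 → peak 11
Activity 5@6: d1:11  d2:11  d3:7  d4:7  d5:2  d6:7  d7:7  d8:5  d9:5  d10:0  d11:0 → peak 11
Activity 5@7: d1:11  d2:11  d3:7  d4:7  d5:2  d6:2  d7:7  d8:5  d9:5  d10:5  d11:0 → peak 11
Activity 5@8: d1:11  d2:11  d3:7  d4:7  d5:2  d6:2  d7:2  d8:5  d9:5  d10:5  d11:5 → peak 11
Best is Activity 5@5, peak 11.

11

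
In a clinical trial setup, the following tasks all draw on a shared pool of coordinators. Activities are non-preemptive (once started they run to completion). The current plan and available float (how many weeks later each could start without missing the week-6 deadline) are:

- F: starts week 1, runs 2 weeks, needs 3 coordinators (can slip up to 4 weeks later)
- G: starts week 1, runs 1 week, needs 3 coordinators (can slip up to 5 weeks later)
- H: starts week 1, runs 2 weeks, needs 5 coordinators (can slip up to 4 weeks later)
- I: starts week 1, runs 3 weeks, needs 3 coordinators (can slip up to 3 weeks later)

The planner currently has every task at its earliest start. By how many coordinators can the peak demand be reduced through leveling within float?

8

Early-start peak: w1:14  w2:11  w3:3  w4:0  w5:0  w6:0 ⇒ 14.
Leveled (F@1, G@1, H@5, I@2): w1:6  w2:6  w3:3  w4:3  w5:5  w6:5 ⇒ 6.
Reduction 14 − 6 = 8.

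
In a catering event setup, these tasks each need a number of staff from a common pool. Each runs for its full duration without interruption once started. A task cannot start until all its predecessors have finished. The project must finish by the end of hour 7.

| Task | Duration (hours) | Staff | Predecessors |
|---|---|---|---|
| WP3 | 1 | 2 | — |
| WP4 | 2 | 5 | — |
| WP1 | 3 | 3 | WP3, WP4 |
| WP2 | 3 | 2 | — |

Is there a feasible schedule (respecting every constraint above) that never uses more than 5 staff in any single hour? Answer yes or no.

yes

Schedule WP3@1, WP4@2, WP1@4, WP2@4: h1:2  h2:5  h3:5  h4:5  h5:5  h6:5  h7:0 — peak 5 ≤ 5.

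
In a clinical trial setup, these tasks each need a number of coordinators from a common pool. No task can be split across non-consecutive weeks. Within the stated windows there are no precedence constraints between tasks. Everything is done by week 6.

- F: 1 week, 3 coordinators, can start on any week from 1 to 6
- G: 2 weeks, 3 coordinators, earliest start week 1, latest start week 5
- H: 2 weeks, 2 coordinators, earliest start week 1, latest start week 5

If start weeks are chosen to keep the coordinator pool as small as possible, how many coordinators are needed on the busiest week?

3

Early-start (F@1, G@1, H@1) gives peak 8: w1:8  w2:5  w3:0  w4:0  w5:0  w6:0.
Shift G→2, H→4.
Schedule F@1, G@2, H@4: w1:3  w2:3  w3:3  w4:2  w5:2  w6:0 — peak 3.
Total coordinator-weeks = 13 over 6 weeks ⇒ peak ≥ ⌈13/6⌉ = 3, so 3 is optimal.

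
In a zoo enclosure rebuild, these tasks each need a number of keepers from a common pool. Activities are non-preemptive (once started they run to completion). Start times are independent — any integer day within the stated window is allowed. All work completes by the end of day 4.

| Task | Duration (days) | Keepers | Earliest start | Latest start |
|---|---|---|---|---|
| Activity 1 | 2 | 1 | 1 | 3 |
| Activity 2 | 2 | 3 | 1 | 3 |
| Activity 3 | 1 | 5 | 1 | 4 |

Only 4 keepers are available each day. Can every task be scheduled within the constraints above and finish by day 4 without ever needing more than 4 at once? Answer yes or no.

no

The minimum achievable peak is 5; 4 < 5, so no feasible schedule stays within the cap.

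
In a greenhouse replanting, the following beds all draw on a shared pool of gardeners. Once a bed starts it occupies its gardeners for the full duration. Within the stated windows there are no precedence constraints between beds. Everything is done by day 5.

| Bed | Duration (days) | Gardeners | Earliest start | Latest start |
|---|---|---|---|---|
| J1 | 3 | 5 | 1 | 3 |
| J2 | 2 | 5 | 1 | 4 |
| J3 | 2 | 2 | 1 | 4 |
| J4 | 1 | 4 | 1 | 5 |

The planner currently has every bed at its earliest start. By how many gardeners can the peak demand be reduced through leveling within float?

7

Early-start peak: d1:16  d2:12  d3:5  d4:0  d5:0 ⇒ 16.
Leveled (J1@1, J2@4, J3@1, J4@3): d1:7  d2:7  d3:9  d4:5  d5:5 ⇒ 9.
Reduction 16 − 9 = 7.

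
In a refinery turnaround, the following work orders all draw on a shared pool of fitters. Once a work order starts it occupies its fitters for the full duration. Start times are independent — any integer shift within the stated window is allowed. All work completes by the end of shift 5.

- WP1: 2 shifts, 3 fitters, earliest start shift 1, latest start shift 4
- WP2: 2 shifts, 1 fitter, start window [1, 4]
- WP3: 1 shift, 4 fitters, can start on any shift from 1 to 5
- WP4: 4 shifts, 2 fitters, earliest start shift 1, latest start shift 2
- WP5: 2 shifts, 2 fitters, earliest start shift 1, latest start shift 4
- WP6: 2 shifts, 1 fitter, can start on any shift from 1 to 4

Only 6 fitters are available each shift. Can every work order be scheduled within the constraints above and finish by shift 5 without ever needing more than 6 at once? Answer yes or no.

yes

Schedule WP1@1, WP2@1, WP3@3, WP4@1, WP5@4, WP6@4: s1:6  s2:6  s3:6  s4:5  s5:3 — peak 6 ≤ 6.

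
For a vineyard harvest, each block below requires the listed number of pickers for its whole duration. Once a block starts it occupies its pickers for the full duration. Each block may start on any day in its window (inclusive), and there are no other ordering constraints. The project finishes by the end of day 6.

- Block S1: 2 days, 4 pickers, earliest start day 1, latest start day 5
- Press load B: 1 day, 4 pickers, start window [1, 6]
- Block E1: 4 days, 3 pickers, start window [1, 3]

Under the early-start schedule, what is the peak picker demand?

Early-start schedule: Block S1@1, Press load B@1, Block E1@1.
Load per day: day 1: 11, day 2: 7, day 3: 3, day 4: 3, day 5: 0, day 6: 0.
Peak is 11.

11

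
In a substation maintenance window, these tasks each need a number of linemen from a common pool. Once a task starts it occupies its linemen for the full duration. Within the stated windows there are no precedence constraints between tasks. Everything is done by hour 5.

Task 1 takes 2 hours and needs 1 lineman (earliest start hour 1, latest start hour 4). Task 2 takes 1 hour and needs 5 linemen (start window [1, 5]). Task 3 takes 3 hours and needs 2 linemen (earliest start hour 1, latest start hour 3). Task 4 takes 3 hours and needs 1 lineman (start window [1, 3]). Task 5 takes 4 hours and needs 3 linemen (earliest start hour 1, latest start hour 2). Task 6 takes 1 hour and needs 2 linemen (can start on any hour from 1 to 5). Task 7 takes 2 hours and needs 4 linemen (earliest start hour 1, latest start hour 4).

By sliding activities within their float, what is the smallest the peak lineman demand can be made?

Early-start (Task 1@1, Task 2@1, Task 3@1, Task 4@1, Task 5@1, Task 6@1, Task 7@1) gives peak 18: h1:18  h2:11  h3:6  h4:3  h5:0.
Shift Task 4→2, Task 5→2, Task 6→3, Task 7→4.
Schedule Task 1@1, Task 2@1, Task 3@1, Task 4@2, Task 5@2, Task 6@3, Task 7@4: h1:8  h2:7  h3:8  h4:8  h5:7 — peak 8.
Total lineman-hours = 38 over 5 hours ⇒ peak ≥ ⌈38/5⌉ = 8, so 8 is optimal.

8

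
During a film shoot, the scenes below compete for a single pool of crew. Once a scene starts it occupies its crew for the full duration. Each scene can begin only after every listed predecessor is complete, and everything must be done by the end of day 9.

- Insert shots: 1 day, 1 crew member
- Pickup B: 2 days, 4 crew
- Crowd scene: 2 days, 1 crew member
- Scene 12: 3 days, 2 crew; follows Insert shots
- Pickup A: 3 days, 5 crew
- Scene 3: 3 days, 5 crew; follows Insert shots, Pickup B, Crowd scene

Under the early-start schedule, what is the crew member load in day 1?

11

At early start, day 1 has: Insert shots, Pickup B, Crowd scene, Pickup A.
Demand: 1 + 4 + 1 + 5 = 11.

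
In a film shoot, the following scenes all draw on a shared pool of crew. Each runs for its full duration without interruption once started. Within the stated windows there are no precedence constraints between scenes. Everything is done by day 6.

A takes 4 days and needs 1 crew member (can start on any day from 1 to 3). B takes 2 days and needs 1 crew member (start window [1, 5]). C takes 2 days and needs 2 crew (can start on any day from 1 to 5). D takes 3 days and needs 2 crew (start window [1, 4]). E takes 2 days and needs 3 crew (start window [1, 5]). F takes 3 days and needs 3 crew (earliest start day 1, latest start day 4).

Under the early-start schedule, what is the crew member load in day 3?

At early start, day 3 has: A, D, F.
Demand: 1 + 2 + 3 = 6.

6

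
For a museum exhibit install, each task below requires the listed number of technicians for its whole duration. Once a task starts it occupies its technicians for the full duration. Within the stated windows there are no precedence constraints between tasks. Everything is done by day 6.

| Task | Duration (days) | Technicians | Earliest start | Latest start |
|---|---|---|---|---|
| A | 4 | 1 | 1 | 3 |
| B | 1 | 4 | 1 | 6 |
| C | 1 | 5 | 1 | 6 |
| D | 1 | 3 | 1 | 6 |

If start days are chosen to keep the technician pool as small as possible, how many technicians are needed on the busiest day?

5

Early-start (A@1, B@1, C@1, D@1) gives peak 13: d1:13  d2:1  d3:1  d4:1  d5:0  d6:0.
Shift C→5, D→2.
Schedule A@1, B@1, C@5, D@2: d1:5  d2:4  d3:1  d4:1  d5:5  d6:0 — peak 5.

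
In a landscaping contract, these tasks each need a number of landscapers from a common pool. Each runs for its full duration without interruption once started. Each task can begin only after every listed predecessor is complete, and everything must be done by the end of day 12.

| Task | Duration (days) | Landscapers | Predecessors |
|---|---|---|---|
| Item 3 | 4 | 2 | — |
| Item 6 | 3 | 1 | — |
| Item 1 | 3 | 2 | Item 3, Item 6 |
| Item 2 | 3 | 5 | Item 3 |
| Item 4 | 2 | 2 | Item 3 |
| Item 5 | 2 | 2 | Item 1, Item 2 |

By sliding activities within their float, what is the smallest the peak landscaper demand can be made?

Early-start (Item 3@1, Item 6@1, Item 1@5, Item 2@5, Item 4@5, Item 5@8) gives peak 9: d1:3  d2:3  d3:3  d4:2  d5:9  d6:9  d7:7  d8:2  d9:2  d10:0  d11:0  d12:0.
Shift Item 2→8, Item 5→11.
Schedule Item 3@1, Item 6@1, Item 1@5, Item 2@8, Item 4@5, Item 5@11: d1:3  d2:3  d3:3  d4:2  d5:4  d6:4  d7:2  d8:5  d9:5  d10:5  d11:2  d12:2 — peak 5.

5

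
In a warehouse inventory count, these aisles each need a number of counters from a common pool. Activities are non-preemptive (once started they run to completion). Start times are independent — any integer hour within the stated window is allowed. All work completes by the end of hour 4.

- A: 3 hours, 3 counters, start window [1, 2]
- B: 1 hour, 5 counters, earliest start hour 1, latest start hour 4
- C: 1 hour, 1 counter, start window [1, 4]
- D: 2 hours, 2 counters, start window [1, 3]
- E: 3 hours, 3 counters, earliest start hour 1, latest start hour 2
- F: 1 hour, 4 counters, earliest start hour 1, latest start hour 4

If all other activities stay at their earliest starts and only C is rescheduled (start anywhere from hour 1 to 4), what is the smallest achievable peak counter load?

C@1: h1:18  h2:8  h3:6  h4:0 → peak 18
C@2: h1:17  h2:9  h3:6  h4:0 → peak 17
C@3: h1:17  h2:8  h3:7  h4:0 → peak 17
C@4: h1:17  h2:8  h3:6  h4:1 → peak 17
Best is C@2, peak 17.

17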